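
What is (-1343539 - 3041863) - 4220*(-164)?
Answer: -3693322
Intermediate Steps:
(-1343539 - 3041863) - 4220*(-164) = -4385402 + 692080 = -3693322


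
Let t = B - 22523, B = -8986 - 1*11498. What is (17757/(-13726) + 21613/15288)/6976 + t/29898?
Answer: -5246308776473455/3647220598973952 ≈ -1.4384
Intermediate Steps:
B = -20484 (B = -8986 - 11498 = -20484)
t = -43007 (t = -20484 - 22523 = -43007)
(17757/(-13726) + 21613/15288)/6976 + t/29898 = (17757/(-13726) + 21613/15288)/6976 - 43007/29898 = (17757*(-1/13726) + 21613*(1/15288))*(1/6976) - 43007*1/29898 = (-17757/13726 + 21613/15288)*(1/6976) - 43007/29898 = (12595511/104921544)*(1/6976) - 43007/29898 = 12595511/731932690944 - 43007/29898 = -5246308776473455/3647220598973952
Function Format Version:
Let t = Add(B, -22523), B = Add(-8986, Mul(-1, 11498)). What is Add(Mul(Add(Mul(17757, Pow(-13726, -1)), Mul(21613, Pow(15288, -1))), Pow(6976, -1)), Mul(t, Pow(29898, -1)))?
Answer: Rational(-5246308776473455, 3647220598973952) ≈ -1.4384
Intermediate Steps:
B = -20484 (B = Add(-8986, -11498) = -20484)
t = -43007 (t = Add(-20484, -22523) = -43007)
Add(Mul(Add(Mul(17757, Pow(-13726, -1)), Mul(21613, Pow(15288, -1))), Pow(6976, -1)), Mul(t, Pow(29898, -1))) = Add(Mul(Add(Mul(17757, Pow(-13726, -1)), Mul(21613, Pow(15288, -1))), Pow(6976, -1)), Mul(-43007, Pow(29898, -1))) = Add(Mul(Add(Mul(17757, Rational(-1, 13726)), Mul(21613, Rational(1, 15288))), Rational(1, 6976)), Mul(-43007, Rational(1, 29898))) = Add(Mul(Add(Rational(-17757, 13726), Rational(21613, 15288)), Rational(1, 6976)), Rational(-43007, 29898)) = Add(Mul(Rational(12595511, 104921544), Rational(1, 6976)), Rational(-43007, 29898)) = Add(Rational(12595511, 731932690944), Rational(-43007, 29898)) = Rational(-5246308776473455, 3647220598973952)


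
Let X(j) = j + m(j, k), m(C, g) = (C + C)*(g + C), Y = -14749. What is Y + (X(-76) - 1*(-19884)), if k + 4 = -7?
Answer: 18283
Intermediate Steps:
k = -11 (k = -4 - 7 = -11)
m(C, g) = 2*C*(C + g) (m(C, g) = (2*C)*(C + g) = 2*C*(C + g))
X(j) = j + 2*j*(-11 + j) (X(j) = j + 2*j*(j - 11) = j + 2*j*(-11 + j))
Y + (X(-76) - 1*(-19884)) = -14749 + (-76*(-21 + 2*(-76)) - 1*(-19884)) = -14749 + (-76*(-21 - 152) + 19884) = -14749 + (-76*(-173) + 19884) = -14749 + (13148 + 19884) = -14749 + 33032 = 18283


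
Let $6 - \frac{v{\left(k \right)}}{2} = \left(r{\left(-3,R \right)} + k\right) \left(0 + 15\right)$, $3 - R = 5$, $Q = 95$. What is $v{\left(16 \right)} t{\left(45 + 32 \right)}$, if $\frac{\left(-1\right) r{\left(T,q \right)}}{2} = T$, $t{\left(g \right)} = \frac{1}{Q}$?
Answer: $- \frac{648}{95} \approx -6.8211$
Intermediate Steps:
$R = -2$ ($R = 3 - 5 = -2$)
$t{\left(g \right)} = \frac{1}{95}$
$r{\left(T,q \right)} = - 2 T$
$v{\left(k \right)} = -168 - 30 k$ ($v{\left(k \right)} = 12 - 2 \left(\left(-2\right) \left(-3\right) + k\right) \left(0 + 15\right) = 12 - 2 \left(6 + k\right) 15 = 12 - 2 \left(90 + 15 k\right) = 12 - \left(180 + 30 k\right) = -168 - 30 k$)
$v{\left(16 \right)} t{\left(45 + 32 \right)} = \left(-168 - 480\right) \frac{1}{95} = \left(-648\right) \frac{1}{95} = - \frac{648}{95}$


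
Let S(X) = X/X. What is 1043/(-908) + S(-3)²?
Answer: -135/908 ≈ -0.14868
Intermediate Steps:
S(X) = 1
1043/(-908) + S(-3)² = 1043/(-908) + 1² = -1/908*1043 + 1 = -1043/908 + 1 = -135/908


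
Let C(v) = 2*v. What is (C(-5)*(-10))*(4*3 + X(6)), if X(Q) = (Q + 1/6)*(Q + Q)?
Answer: 8600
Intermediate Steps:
X(Q) = 2*Q*(⅙ + Q) (X(Q) = (Q + ⅙)*(2*Q) = (⅙ + Q)*(2*Q) = 2*Q*(⅙ + Q))
(C(-5)*(-10))*(4*3 + X(6)) = ((2*(-5))*(-10))*(4*3 + (⅓)*6*(1 + 6*6)) = (-10*(-10))*(12 + (⅓)*6*(1 + 36)) = 100*(12 + (⅓)*6*37) = 100*(12 + 74) = 100*86 = 8600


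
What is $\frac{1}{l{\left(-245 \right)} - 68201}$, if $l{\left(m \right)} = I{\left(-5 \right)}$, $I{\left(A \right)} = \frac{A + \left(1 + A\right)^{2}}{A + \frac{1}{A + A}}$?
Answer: $- \frac{51}{3478361} \approx -1.4662 \cdot 10^{-5}$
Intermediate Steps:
$I{\left(A \right)} = \frac{A + \left(1 + A\right)^{2}}{A + \frac{1}{2 A}}$
$l{\left(m \right)} = - \frac{110}{51}$ ($l{\left(m \right)} = 2 \left(-5\right) \frac{1}{1 + 2 \left(-5\right)^{2}} \left(-5 + \left(1 - 5\right)^{2}\right) = 2 \left(-5\right) \frac{1}{1 + 2 \cdot 25} \left(-5 + \left(-4\right)^{2}\right) = 2 \left(-5\right) \frac{1}{1 + 50} \left(-5 + 16\right) = 2 \left(-5\right) \frac{1}{51} \cdot 11 = - \frac{110}{51}$)
$\frac{1}{l{\left(-245 \right)} - 68201} = \frac{1}{- \frac{110}{51} - 68201} = \frac{1}{- \frac{3478361}{51}} = - \frac{51}{3478361}$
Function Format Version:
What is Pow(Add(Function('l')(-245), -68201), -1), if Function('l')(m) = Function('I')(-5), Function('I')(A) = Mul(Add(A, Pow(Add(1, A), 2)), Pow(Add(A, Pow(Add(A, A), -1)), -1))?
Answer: Rational(-51, 3478361) ≈ -1.4662e-5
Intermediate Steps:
Function('I')(A) = Mul(Pow(Add(A, Mul(Rational(1, 2), Pow(A, -1))), -1), Add(A, Pow(Add(1, A), 2))) (Function('I')(A) = Mul(Add(A, Pow(Add(1, A), 2)), Pow(Add(A, Pow(Mul(2, A), -1)), -1)) = Mul(Add(A, Pow(Add(1, A), 2)), Pow(Add(A, Mul(Rational(1, 2), Pow(A, -1))), -1)) = Mul(Pow(Add(A, Mul(Rational(1, 2), Pow(A, -1))), -1), Add(A, Pow(Add(1, A), 2))))
Function('l')(m) = Rational(-110, 51) (Function('l')(m) = Mul(2, -5, Pow(Add(1, Mul(2, Pow(-5, 2))), -1), Add(-5, Pow(Add(1, -5), 2))) = Mul(2, -5, Pow(Add(1, Mul(2, 25)), -1), Add(-5, Pow(-4, 2))) = Mul(2, -5, Pow(Add(1, 50), -1), Add(-5, 16)) = Mul(2, -5, Pow(51, -1), 11) = Mul(2, -5, Rational(1, 51), 11) = Rational(-110, 51))
Pow(Add(Function('l')(-245), -68201), -1) = Pow(Add(Rational(-110, 51), -68201), -1) = Pow(Rational(-3478361, 51), -1) = Rational(-51, 3478361)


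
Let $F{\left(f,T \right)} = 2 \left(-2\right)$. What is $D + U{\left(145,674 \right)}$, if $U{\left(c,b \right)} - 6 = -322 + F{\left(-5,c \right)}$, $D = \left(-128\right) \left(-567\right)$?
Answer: $72256$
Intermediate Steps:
$F{\left(f,T \right)} = -4$
$D = 72576$
$U{\left(c,b \right)} = -320$ ($U{\left(c,b \right)} = 6 - 326 = -320$)
$D + U{\left(145,674 \right)} = 72576 - 320 = 72256$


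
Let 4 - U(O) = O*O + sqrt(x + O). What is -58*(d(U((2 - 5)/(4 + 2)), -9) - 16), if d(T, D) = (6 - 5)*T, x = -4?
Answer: 1421/2 + 87*I*sqrt(2) ≈ 710.5 + 123.04*I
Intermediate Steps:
U(O) = 4 - O**2 - sqrt(-4 + O) (U(O) = 4 - (O*O + sqrt(-4 + O)) = 4 - (O**2 + sqrt(-4 + O)) = 4 + (-O**2 - sqrt(-4 + O)) = 4 - O**2 - sqrt(-4 + O))
d(T, D) = T (d(T, D) = 1*T = T)
-58*(d(U((2 - 5)/(4 + 2)), -9) - 16) = -58*((4 - ((2 - 5)/(4 + 2))**2 - sqrt(-4 + (2 - 5)/(4 + 2))) - 16) = -58*((4 - (-3/6)**2 - sqrt(-4 - 3/6)) - 16) = -58*((4 - (-3*1/6)**2 - sqrt(-4 - 3*1/6)) - 16) = -58*((4 - (-1/2)**2 - sqrt(-4 - 1/2)) - 16) = -58*((4 - 1*1/4 - sqrt(-9/2)) - 16) = -58*((4 - 1/4 - 3*I*sqrt(2)/2) - 16) = -58*((15/4 - 3*I*sqrt(2)/2) - 16) = -58*(-49/4 - 3*I*sqrt(2)/2) = 1421/2 + 87*I*sqrt(2)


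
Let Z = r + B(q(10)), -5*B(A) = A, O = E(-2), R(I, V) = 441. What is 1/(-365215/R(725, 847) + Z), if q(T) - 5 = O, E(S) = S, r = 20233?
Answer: 2205/42786367 ≈ 5.1535e-5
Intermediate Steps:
O = -2
q(T) = 3 (q(T) = 5 - 2 = 3)
B(A) = -A/5
Z = 101162/5 (Z = 20233 - 1/5*3 = 20233 - 3/5 = 101162/5 ≈ 20232.)
1/(-365215/R(725, 847) + Z) = 1/(-365215/441 + 101162/5) = 1/(42786367/2205) = 2205/42786367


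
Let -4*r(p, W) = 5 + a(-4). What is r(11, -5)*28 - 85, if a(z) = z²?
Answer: -232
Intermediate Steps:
r(p, W) = -21/4 (r(p, W) = -(5 + (-4)²)/4 = -(5 + 16)/4 = -¼*21 = -21/4)
r(11, -5)*28 - 85 = -21/4*28 - 85 = -147 - 85 = -232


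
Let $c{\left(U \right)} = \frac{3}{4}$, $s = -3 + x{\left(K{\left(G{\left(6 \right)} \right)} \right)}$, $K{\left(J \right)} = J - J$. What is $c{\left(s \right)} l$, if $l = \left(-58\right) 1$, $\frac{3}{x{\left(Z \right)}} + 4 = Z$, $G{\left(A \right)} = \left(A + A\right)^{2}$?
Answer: $- \frac{87}{2} \approx -43.5$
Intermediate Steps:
$G{\left(A \right)} = 4 A^{2}$ ($G{\left(A \right)} = \left(2 A\right)^{2} = 4 A^{2}$)
$K{\left(J \right)} = 0$
$x{\left(Z \right)} = \frac{3}{-4 + Z}$
$s = - \frac{15}{4}$ ($s = -3 + \frac{3}{-4 + 0} = -3 + \frac{3}{-4} = -3 + 3 \left(- \frac{1}{4}\right) = -3 - \frac{3}{4} = - \frac{15}{4} \approx -3.75$)
$c{\left(U \right)} = \frac{3}{4}$ ($c{\left(U \right)} = 3 \cdot \frac{1}{4} = \frac{3}{4}$)
$l = -58$
$c{\left(s \right)} l = \frac{3}{4} \left(-58\right) = - \frac{87}{2}$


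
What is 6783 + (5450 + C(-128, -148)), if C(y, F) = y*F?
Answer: 31177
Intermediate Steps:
C(y, F) = F*y
6783 + (5450 + C(-128, -148)) = 6783 + (5450 - 148*(-128)) = 6783 + (5450 + 18944) = 6783 + 24394 = 31177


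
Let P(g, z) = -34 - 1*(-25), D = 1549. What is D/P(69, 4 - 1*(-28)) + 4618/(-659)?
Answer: -1062353/5931 ≈ -179.12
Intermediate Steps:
P(g, z) = -9 (P(g, z) = -34 + 25 = -9)
D/P(69, 4 - 1*(-28)) + 4618/(-659) = 1549/(-9) + 4618/(-659) = 1549*(-⅑) + 4618*(-1/659) = -1549/9 - 4618/659 = -1062353/5931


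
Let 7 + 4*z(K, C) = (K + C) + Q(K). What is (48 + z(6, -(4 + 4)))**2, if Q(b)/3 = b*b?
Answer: 84681/16 ≈ 5292.6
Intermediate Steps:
Q(b) = 3*b**2 (Q(b) = 3*(b*b) = 3*b**2)
z(K, C) = -7/4 + C/4 + K/4 + 3*K**2/4 (z(K, C) = -7/4 + ((K + C) + 3*K**2)/4 = -7/4 + ((C + K) + 3*K**2)/4 = -7/4 + (C + K + 3*K**2)/4 = -7/4 + (C/4 + K/4 + 3*K**2/4) = -7/4 + C/4 + K/4 + 3*K**2/4)
(48 + z(6, -(4 + 4)))**2 = (48 + (-7/4 + (-(4 + 4))/4 + (1/4)*6 + (3/4)*6**2))**2 = (48 + (-7/4 + (-1*8)/4 + 3/2 + (3/4)*36))**2 = (48 + (-7/4 + (1/4)*(-8) + 3/2 + 27))**2 = (48 + (-7/4 - 2 + 3/2 + 27))**2 = (48 + 99/4)**2 = (291/4)**2 = 84681/16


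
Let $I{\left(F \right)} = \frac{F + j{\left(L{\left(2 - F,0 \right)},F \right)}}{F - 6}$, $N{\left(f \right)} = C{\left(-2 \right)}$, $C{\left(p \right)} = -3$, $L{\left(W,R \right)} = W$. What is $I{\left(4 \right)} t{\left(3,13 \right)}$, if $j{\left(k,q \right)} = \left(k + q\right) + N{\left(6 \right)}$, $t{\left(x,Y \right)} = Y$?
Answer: $- \frac{39}{2} \approx -19.5$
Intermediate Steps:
$N{\left(f \right)} = -3$
$j{\left(k,q \right)} = -3 + k + q$ ($j{\left(k,q \right)} = \left(k + q\right) - 3 = -3 + k + q$)
$I{\left(F \right)} = \frac{-1 + F}{-6 + F}$ ($I{\left(F \right)} = \frac{F - 1}{F - 6} = \frac{F - 1}{-6 + F} = \frac{-1 + F}{-6 + F}$)
$I{\left(4 \right)} t{\left(3,13 \right)} = \frac{-1 + 4}{-6 + 4} \cdot 13 = \frac{1}{-2} \cdot 3 \cdot 13 = \left(- \frac{1}{2}\right) 3 \cdot 13 = \left(- \frac{3}{2}\right) 13 = - \frac{39}{2}$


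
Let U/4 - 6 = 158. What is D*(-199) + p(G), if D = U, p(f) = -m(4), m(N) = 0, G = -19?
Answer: -130544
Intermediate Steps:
U = 656 (U = 24 + 4*158 = 24 + 632 = 656)
p(f) = 0 (p(f) = -1*0 = 0)
D = 656
D*(-199) + p(G) = 656*(-199) + 0 = -130544 + 0 = -130544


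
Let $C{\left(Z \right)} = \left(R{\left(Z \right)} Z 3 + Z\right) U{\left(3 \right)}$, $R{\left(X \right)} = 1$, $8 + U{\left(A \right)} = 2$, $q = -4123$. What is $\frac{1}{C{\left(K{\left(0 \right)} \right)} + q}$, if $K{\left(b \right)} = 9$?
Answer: $- \frac{1}{4339} \approx -0.00023047$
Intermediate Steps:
$U{\left(A \right)} = -6$ ($U{\left(A \right)} = -8 + 2 = -6$)
$C{\left(Z \right)} = - 24 Z$ ($C{\left(Z \right)} = \left(1 Z 3 + Z\right) \left(-6\right) = \left(Z 3 + Z\right) \left(-6\right) = \left(3 Z + Z\right) \left(-6\right) = 4 Z \left(-6\right) = - 24 Z$)
$\frac{1}{C{\left(K{\left(0 \right)} \right)} + q} = \frac{1}{\left(-24\right) 9 - 4123} = \frac{1}{-216 - 4123} = \frac{1}{-4339} = - \frac{1}{4339}$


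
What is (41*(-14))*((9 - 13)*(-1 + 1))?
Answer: 0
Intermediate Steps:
(41*(-14))*((9 - 13)*(-1 + 1)) = -(-2296)*0 = -574*0 = 0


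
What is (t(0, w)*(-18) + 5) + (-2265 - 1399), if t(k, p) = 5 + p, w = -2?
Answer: -3713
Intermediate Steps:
(t(0, w)*(-18) + 5) + (-2265 - 1399) = ((5 - 2)*(-18) + 5) + (-2265 - 1399) = (3*(-18) + 5) - 3664 = (-54 + 5) - 3664 = -49 - 3664 = -3713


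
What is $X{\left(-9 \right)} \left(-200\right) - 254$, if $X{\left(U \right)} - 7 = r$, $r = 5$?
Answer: $-2654$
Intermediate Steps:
$X{\left(U \right)} = 12$ ($X{\left(U \right)} = 7 + 5 = 12$)
$X{\left(-9 \right)} \left(-200\right) - 254 = 12 \left(-200\right) - 254 = -2400 - 254 = -2654$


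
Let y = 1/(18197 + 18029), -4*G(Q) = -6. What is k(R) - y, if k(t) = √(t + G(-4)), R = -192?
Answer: -1/36226 + I*√762/2 ≈ -2.7604e-5 + 13.802*I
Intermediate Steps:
G(Q) = 3/2 (G(Q) = -¼*(-6) = 3/2)
y = 1/36226 ≈ 2.7604e-5
k(t) = √(3/2 + t) (k(t) = √(t + 3/2) = √(3/2 + t))
k(R) - y = √(6 + 4*(-192))/2 - 1*1/36226 = √(6 - 768)/2 - 1/36226 = √(-762)/2 - 1/36226 = (I*√762)/2 - 1/36226 = I*√762/2 - 1/36226 = -1/36226 + I*√762/2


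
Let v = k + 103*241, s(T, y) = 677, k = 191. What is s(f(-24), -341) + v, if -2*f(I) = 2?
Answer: 25691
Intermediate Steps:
f(I) = -1 (f(I) = -1/2*2 = -1)
v = 25014 (v = 191 + 103*241 = 191 + 24823 = 25014)
s(f(-24), -341) + v = 677 + 25014 = 25691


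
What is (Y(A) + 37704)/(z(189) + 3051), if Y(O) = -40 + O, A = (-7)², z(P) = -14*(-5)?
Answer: 37713/3121 ≈ 12.084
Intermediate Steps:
z(P) = 70
A = 49
(Y(A) + 37704)/(z(189) + 3051) = ((-40 + 49) + 37704)/(70 + 3051) = (9 + 37704)/3121 = 37713*(1/3121) = 37713/3121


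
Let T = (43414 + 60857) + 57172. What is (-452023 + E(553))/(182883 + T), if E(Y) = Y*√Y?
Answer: -452023/344326 + 553*√553/344326 ≈ -1.2750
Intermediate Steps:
E(Y) = Y^(3/2)
T = 161443 (T = 104271 + 57172 = 161443)
(-452023 + E(553))/(182883 + T) = (-452023 + 553^(3/2))/(182883 + 161443) = (-452023 + 553*√553)/344326 = (-452023 + 553*√553)*(1/344326) = -452023/344326 + 553*√553/344326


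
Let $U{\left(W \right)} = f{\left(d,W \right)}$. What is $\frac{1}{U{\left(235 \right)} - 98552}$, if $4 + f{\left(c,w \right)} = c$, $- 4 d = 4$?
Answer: $- \frac{1}{98557} \approx -1.0146 \cdot 10^{-5}$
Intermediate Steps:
$d = -1$ ($d = \left(- \frac{1}{4}\right) 4 = -1$)
$f{\left(c,w \right)} = -4 + c$
$U{\left(W \right)} = -5$ ($U{\left(W \right)} = -4 - 1 = -5$)
$\frac{1}{U{\left(235 \right)} - 98552} = \frac{1}{-5 - 98552} = \frac{1}{-98557} = - \frac{1}{98557}$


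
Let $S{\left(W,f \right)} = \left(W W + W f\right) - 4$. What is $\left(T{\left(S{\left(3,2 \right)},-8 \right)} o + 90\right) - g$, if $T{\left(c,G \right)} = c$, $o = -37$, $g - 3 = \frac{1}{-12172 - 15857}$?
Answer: $- \frac{8969279}{28029} \approx -320.0$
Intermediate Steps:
$S{\left(W,f \right)} = -4 + W^{2} + W f$ ($S{\left(W,f \right)} = \left(W^{2} + W f\right) - 4 = -4 + W^{2} + W f$)
$g = \frac{84086}{28029}$ ($g = 3 + \frac{1}{-12172 - 15857} = 3 + \frac{1}{-28029} = 3 - \frac{1}{28029} = \frac{84086}{28029} \approx 3.0$)
$\left(T{\left(S{\left(3,2 \right)},-8 \right)} o + 90\right) - g = \left(\left(-4 + 3^{2} + 3 \cdot 2\right) \left(-37\right) + 90\right) - \frac{84086}{28029} = \left(\left(-4 + 9 + 6\right) \left(-37\right) + 90\right) - \frac{84086}{28029} = \left(11 \left(-37\right) + 90\right) - \frac{84086}{28029} = \left(-407 + 90\right) - \frac{84086}{28029} = -317 - \frac{84086}{28029} = - \frac{8969279}{28029}$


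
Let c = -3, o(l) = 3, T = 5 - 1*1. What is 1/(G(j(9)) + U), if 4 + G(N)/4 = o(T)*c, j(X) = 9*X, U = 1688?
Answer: 1/1636 ≈ 0.00061125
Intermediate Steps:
T = 4 (T = 5 - 1 = 4)
G(N) = -52 (G(N) = -16 + 4*(3*(-3)) = -16 + 4*(-9) = -16 - 36 = -52)
1/(G(j(9)) + U) = 1/(-52 + 1688) = 1/1636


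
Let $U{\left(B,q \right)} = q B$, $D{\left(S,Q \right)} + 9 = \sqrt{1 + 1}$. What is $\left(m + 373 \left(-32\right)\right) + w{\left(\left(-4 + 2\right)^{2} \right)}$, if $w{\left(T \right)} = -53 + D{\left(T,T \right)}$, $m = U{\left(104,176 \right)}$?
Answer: $6306 + \sqrt{2} \approx 6307.4$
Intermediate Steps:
$D{\left(S,Q \right)} = -9 + \sqrt{2}$ ($D{\left(S,Q \right)} = -9 + \sqrt{1 + 1} = -9 + \sqrt{2}$)
$U{\left(B,q \right)} = B q$
$m = 18304$ ($m = 104 \cdot 176 = 18304$)
$w{\left(T \right)} = -62 + \sqrt{2}$ ($w{\left(T \right)} = -53 - \left(9 - \sqrt{2}\right) = -62 + \sqrt{2}$)
$\left(m + 373 \left(-32\right)\right) + w{\left(\left(-4 + 2\right)^{2} \right)} = \left(18304 + 373 \left(-32\right)\right) - \left(62 - \sqrt{2}\right) = \left(18304 - 11936\right) - \left(62 - \sqrt{2}\right) = 6368 - \left(62 - \sqrt{2}\right) = 6306 + \sqrt{2}$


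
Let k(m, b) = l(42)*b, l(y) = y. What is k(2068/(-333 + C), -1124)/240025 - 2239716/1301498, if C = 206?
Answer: -299514475242/156196028725 ≈ -1.9176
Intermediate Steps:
k(m, b) = 42*b
k(2068/(-333 + C), -1124)/240025 - 2239716/1301498 = (42*(-1124))/240025 - 2239716/1301498 = -47208*1/240025 - 2239716*1/1301498 = -47208/240025 - 1119858/650749 = -299514475242/156196028725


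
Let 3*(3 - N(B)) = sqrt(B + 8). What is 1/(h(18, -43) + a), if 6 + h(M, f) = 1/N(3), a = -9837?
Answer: -229661/2260464639 - sqrt(11)/2260464639 ≈ -0.00010160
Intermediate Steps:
N(B) = 3 - sqrt(8 + B)/3 (N(B) = 3 - sqrt(B + 8)/3 = 3 - sqrt(8 + B)/3)
h(M, f) = -6 + 1/(3 - sqrt(11)/3) (h(M, f) = -6 + 1/(3 - sqrt(8 + 3)/3) = -6 + 1/(3 - sqrt(11)/3))
1/(h(18, -43) + a) = 1/((-393/70 + 3*sqrt(11)/70) - 9837) = 1/(-688983/70 + 3*sqrt(11)/70)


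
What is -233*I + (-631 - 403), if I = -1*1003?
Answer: 232665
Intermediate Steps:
I = -1003
-233*I + (-631 - 403) = -233*(-1003) + (-631 - 403) = 233699 - 1034 = 232665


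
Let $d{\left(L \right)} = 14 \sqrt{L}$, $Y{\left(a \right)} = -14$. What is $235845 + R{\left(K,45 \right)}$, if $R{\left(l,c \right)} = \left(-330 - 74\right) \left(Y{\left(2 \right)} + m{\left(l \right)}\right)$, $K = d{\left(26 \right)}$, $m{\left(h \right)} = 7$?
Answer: $238673$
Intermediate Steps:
$K = 14 \sqrt{26} \approx 71.386$
$R{\left(l,c \right)} = 2828$ ($R{\left(l,c \right)} = \left(-330 - 74\right) \left(-14 + 7\right) = \left(-404\right) \left(-7\right) = 2828$)
$235845 + R{\left(K,45 \right)} = 235845 + 2828 = 238673$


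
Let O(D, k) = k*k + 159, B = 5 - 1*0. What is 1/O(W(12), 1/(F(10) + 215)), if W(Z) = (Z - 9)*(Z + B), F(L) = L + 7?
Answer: 53824/8558017 ≈ 0.0062893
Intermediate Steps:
F(L) = 7 + L
B = 5 (B = 5 + 0 = 5)
W(Z) = (-9 + Z)*(5 + Z) (W(Z) = (Z - 9)*(Z + 5) = (-9 + Z)*(5 + Z))
O(D, k) = 159 + k² (O(D, k) = k² + 159 = 159 + k²)
1/O(W(12), 1/(F(10) + 215)) = 1/(159 + (1/((7 + 10) + 215))²) = 1/(159 + (1/(17 + 215))²) = 1/(159 + (1/232)²) = 1/(159 + 1/53824) = 1/(8558017/53824) = 53824/8558017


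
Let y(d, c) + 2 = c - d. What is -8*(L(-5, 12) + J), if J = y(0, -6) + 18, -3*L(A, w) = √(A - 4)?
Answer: -80 + 8*I ≈ -80.0 + 8.0*I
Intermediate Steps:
L(A, w) = -√(-4 + A)/3 (L(A, w) = -√(A - 4)/3 = -√(-4 + A)/3)
y(d, c) = -2 + c - d (y(d, c) = -2 + (c - d) = -2 + c - d)
J = 10 (J = (-2 - 6 - 1*0) + 18 = (-2 - 6 + 0) + 18 = -8 + 18 = 10)
-8*(L(-5, 12) + J) = -8*(-√(-4 - 5)/3 + 10) = -8*(-I + 10) = -8*(10 - I) = -80 + 8*I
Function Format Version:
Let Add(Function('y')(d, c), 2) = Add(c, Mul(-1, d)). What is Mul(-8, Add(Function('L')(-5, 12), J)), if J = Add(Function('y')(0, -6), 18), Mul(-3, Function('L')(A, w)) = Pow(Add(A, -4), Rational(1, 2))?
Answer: Add(-80, Mul(8, I)) ≈ Add(-80.000, Mul(8.0000, I))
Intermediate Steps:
Function('L')(A, w) = Mul(Rational(-1, 3), Pow(Add(-4, A), Rational(1, 2))) (Function('L')(A, w) = Mul(Rational(-1, 3), Pow(Add(A, -4), Rational(1, 2))) = Mul(Rational(-1, 3), Pow(Add(-4, A), Rational(1, 2))))
Function('y')(d, c) = Add(-2, c, Mul(-1, d)) (Function('y')(d, c) = Add(-2, Add(c, Mul(-1, d))) = Add(-2, c, Mul(-1, d)))
J = 10 (J = Add(Add(-2, -6, Mul(-1, 0)), 18) = Add(Add(-2, -6, 0), 18) = Add(-8, 18) = 10)
Mul(-8, Add(Function('L')(-5, 12), J)) = Mul(-8, Add(Mul(Rational(-1, 3), Pow(Add(-4, -5), Rational(1, 2))), 10)) = Mul(-8, Add(Mul(Rational(-1, 3), Pow(-9, Rational(1, 2))), 10)) = Mul(-8, Add(Mul(Rational(-1, 3), Mul(3, I)), 10)) = Mul(-8, Add(Mul(-1, I), 10)) = Mul(-8, Add(10, Mul(-1, I))) = Add(-80, Mul(8, I))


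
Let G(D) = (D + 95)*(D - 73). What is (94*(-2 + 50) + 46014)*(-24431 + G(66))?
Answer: -1291343508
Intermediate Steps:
G(D) = (-73 + D)*(95 + D) (G(D) = (95 + D)*(-73 + D) = (-73 + D)*(95 + D))
(94*(-2 + 50) + 46014)*(-24431 + G(66)) = (94*(-2 + 50) + 46014)*(-24431 + (-6935 + 66**2 + 22*66)) = (94*48 + 46014)*(-24431 + (-6935 + 4356 + 1452)) = (4512 + 46014)*(-24431 - 1127) = 50526*(-25558) = -1291343508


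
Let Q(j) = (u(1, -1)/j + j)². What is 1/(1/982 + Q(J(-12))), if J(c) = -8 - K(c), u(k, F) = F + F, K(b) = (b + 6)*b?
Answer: 785600/5024698891 ≈ 0.00015635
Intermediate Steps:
K(b) = b*(6 + b) (K(b) = (6 + b)*b = b*(6 + b))
u(k, F) = 2*F
J(c) = -8 - c*(6 + c)
Q(j) = (j - 2/j)² (Q(j) = ((2*(-1))/j + j)² = (-2/j + j)² = (j - 2/j)²)
1/(1/982 + Q(J(-12))) = 1/(1/982 + (-2 + (-8 - 1*(-12)*(6 - 12))²)²/(-8 - 1*(-12)*(6 - 12))²) = 1/(1/982 + (-2 + (-8 - 1*(-12)*(-6))²)²/(-8 - 1*(-12)*(-6))²) = 1/(1/982 + (-2 + (-8 - 72)²)²/(-8 - 72)²) = 1/(1/982 + (-2 + (-80)²)²/(-80)²) = 1/(1/982 + (-2 + 6400)²/6400) = 1/(1/982 + (1/6400)*6398²) = 1/(1/982 + (1/6400)*40934404) = 1/(1/982 + 10233601/1600) = 1/(5024698891/785600) = 785600/5024698891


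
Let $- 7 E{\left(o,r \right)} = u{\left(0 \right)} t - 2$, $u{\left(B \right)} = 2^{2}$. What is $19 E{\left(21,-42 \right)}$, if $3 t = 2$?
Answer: $- \frac{38}{21} \approx -1.8095$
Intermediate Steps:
$t = \frac{2}{3}$ ($t = \frac{1}{3} \cdot 2 = \frac{2}{3} \approx 0.66667$)
$u{\left(B \right)} = 4$
$E{\left(o,r \right)} = - \frac{2}{21}$ ($E{\left(o,r \right)} = - \frac{4 \cdot \frac{2}{3} - 2}{7} = - \frac{\frac{8}{3} - 2}{7} = \left(- \frac{1}{7}\right) \frac{2}{3} = - \frac{2}{21}$)
$19 E{\left(21,-42 \right)} = 19 \left(- \frac{2}{21}\right) = - \frac{38}{21}$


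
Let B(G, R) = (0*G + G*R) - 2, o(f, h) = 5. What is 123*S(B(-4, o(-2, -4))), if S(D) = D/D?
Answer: 123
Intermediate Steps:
B(G, R) = -2 + G*R (B(G, R) = (0 + G*R) - 2 = G*R - 2 = -2 + G*R)
S(D) = 1
123*S(B(-4, o(-2, -4))) = 123*1 = 123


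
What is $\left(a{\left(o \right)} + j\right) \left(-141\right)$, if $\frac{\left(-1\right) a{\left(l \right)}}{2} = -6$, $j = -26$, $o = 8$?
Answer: $1974$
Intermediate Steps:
$a{\left(l \right)} = 12$ ($a{\left(l \right)} = \left(-2\right) \left(-6\right) = 12$)
$\left(a{\left(o \right)} + j\right) \left(-141\right) = \left(12 - 26\right) \left(-141\right) = \left(-14\right) \left(-141\right) = 1974$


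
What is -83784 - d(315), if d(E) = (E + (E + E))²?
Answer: -976809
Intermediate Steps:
d(E) = 9*E² (d(E) = (E + 2*E)² = (3*E)² = 9*E²)
-83784 - d(315) = -83784 - 9*315² = -83784 - 9*99225 = -83784 - 1*893025 = -83784 - 893025 = -976809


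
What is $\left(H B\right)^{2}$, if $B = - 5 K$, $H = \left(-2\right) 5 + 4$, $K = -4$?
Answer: $14400$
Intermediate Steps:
$H = -6$ ($H = -10 + 4 = -6$)
$B = 20$ ($B = \left(-5\right) \left(-4\right) = 20$)
$\left(H B\right)^{2} = \left(\left(-6\right) 20\right)^{2} = \left(-120\right)^{2} = 14400$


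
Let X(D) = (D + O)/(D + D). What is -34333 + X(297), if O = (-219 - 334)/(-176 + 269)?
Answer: -948298259/27621 ≈ -34333.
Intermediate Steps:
O = -553/93 ≈ -5.9462
X(D) = (-553/93 + D)/(2*D) (X(D) = (D - 553/93)/(D + D) = (-553/93 + D)/((2*D)) = (-553/93 + D)*(1/(2*D)) = (-553/93 + D)/(2*D))
-34333 + X(297) = -34333 + (1/186)*(-553 + 93*297)/297 = -34333 + (1/186)*(1/297)*(-553 + 27621) = -34333 + (1/186)*(1/297)*27068 = -34333 + 13534/27621 = -948298259/27621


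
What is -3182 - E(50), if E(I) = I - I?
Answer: -3182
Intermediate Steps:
E(I) = 0
-3182 - E(50) = -3182 - 1*0 = -3182 + 0 = -3182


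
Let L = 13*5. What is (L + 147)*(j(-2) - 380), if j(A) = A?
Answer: -80984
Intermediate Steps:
L = 65
(L + 147)*(j(-2) - 380) = (65 + 147)*(-2 - 380) = 212*(-382) = -80984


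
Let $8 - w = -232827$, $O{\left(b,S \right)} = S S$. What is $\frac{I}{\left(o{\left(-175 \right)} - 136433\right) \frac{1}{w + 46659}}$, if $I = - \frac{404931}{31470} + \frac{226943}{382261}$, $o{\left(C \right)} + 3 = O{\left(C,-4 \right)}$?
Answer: $\frac{6877761929615469}{273516499276900} \approx 25.146$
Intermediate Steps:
$O{\left(b,S \right)} = S^{2}$
$w = 232835$ ($w = 8 - -232827 = 8 + 232827 = 232835$)
$o{\left(C \right)} = 13$ ($o{\left(C \right)} = -3 + \left(-4\right)^{2} = -3 + 16 = 13$)
$I = - \frac{49215810927}{4009917890}$ ($I = \left(-404931\right) \frac{1}{31470} + 226943 \cdot \frac{1}{382261} = - \frac{134977}{10490} + \frac{226943}{382261} = - \frac{49215810927}{4009917890} \approx -12.274$)
$\frac{I}{\left(o{\left(-175 \right)} - 136433\right) \frac{1}{w + 46659}} = - \frac{49215810927}{4009917890 \frac{13 - 136433}{232835 + 46659}} = - \frac{49215810927}{4009917890 \left(- \frac{136420}{279494}\right)} = - \frac{49215810927}{4009917890 \left(\left(-136420\right) \frac{1}{279494}\right)} = - \frac{49215810927}{4009917890 \left(- \frac{68210}{139747}\right)} = \left(- \frac{49215810927}{4009917890}\right) \left(- \frac{139747}{68210}\right) = \frac{6877761929615469}{273516499276900}$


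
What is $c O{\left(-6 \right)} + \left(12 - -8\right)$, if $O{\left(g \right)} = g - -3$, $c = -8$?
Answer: $44$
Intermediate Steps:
$O{\left(g \right)} = 3 + g$ ($O{\left(g \right)} = g + 3 = 3 + g$)
$c O{\left(-6 \right)} + \left(12 - -8\right) = - 8 \left(3 - 6\right) + \left(12 - -8\right) = \left(-8\right) \left(-3\right) + \left(12 + 8\right) = 24 + 20 = 44$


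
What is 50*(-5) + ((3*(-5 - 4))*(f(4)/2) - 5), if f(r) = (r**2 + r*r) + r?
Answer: -741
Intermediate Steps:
f(r) = r + 2*r**2 (f(r) = (r**2 + r**2) + r = 2*r**2 + r = r + 2*r**2)
50*(-5) + ((3*(-5 - 4))*(f(4)/2) - 5) = 50*(-5) + ((3*(-5 - 4))*((4*(1 + 2*4))/2) - 5) = -250 + ((3*(-9))*((4*(1 + 8))*(1/2)) - 5) = -250 + (-27*4*9/2 - 5) = -250 + (-972/2 - 5) = -250 + (-27*18 - 5) = -250 + (-486 - 5) = -250 - 491 = -741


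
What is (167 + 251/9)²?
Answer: 3076516/81 ≈ 37982.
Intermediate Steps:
(167 + 251/9)² = (1754/9)² = 3076516/81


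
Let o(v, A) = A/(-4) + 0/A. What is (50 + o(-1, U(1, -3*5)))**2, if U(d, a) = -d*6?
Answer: 10609/4 ≈ 2652.3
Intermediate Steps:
U(d, a) = -6*d
o(v, A) = -A/4 (o(v, A) = A*(-1/4) + 0 = -A/4 + 0 = -A/4)
(50 + o(-1, U(1, -3*5)))**2 = (50 - (-3)/2)**2 = (50 - 1/4*(-6))**2 = (50 + 3/2)**2 = (103/2)**2 = 10609/4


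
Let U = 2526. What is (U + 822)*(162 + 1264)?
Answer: 4774248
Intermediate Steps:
(U + 822)*(162 + 1264) = (2526 + 822)*(162 + 1264) = 3348*1426 = 4774248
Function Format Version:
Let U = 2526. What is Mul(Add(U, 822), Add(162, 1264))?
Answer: 4774248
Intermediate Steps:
Mul(Add(U, 822), Add(162, 1264)) = Mul(Add(2526, 822), Add(162, 1264)) = Mul(3348, 1426) = 4774248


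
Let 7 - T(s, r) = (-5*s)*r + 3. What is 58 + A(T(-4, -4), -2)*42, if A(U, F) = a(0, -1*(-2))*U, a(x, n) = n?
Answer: 7114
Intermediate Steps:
T(s, r) = 4 + 5*r*s (T(s, r) = 7 - ((-5*s)*r + 3) = 7 - (-5*r*s + 3) = 7 - (3 - 5*r*s) = 7 + (-3 + 5*r*s) = 4 + 5*r*s)
A(U, F) = 2*U (A(U, F) = (-1*(-2))*U = 2*U)
58 + A(T(-4, -4), -2)*42 = 58 + (2*(4 + 5*(-4)*(-4)))*42 = 58 + (2*(4 + 80))*42 = 58 + (2*84)*42 = 58 + 168*42 = 58 + 7056 = 7114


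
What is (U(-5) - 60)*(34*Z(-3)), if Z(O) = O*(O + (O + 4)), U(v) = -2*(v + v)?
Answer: -8160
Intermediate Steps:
U(v) = -4*v
Z(O) = O*(4 + 2*O) (Z(O) = O*(O + (4 + O)) = O*(4 + 2*O))
(U(-5) - 60)*(34*Z(-3)) = (-4*(-5) - 60)*(34*(2*(-3)*(2 - 3))) = (20 - 60)*(34*(2*(-3)*(-1))) = -1360*6 = -40*204 = -8160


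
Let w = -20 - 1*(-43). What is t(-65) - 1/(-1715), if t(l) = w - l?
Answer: 150921/1715 ≈ 88.001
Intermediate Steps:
w = 23 (w = -20 + 43 = 23)
t(l) = 23 - l
t(-65) - 1/(-1715) = (23 - 1*(-65)) - 1/(-1715) = (23 + 65) - 1*(-1/1715) = 88 + 1/1715 = 150921/1715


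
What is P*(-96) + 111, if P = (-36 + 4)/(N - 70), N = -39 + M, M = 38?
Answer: 4809/71 ≈ 67.732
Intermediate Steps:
N = -1 (N = -39 + 38 = -1)
P = 32/71 (P = (-36 + 4)/(-1 - 70) = -32/(-71) = -32*(-1/71) = 32/71 ≈ 0.45070)
P*(-96) + 111 = (32/71)*(-96) + 111 = -3072/71 + 111 = 4809/71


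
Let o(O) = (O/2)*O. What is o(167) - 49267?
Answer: -70645/2 ≈ -35323.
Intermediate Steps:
o(O) = O**2/2 (o(O) = (O*(1/2))*O = (O/2)*O = O**2/2)
o(167) - 49267 = (1/2)*167**2 - 49267 = (1/2)*27889 - 49267 = 27889/2 - 49267 = -70645/2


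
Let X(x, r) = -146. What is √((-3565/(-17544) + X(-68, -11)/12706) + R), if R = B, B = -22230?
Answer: I*√69038393030323763766/55728516 ≈ 149.1*I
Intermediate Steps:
R = -22230
√((-3565/(-17544) + X(-68, -11)/12706) + R) = √((-3565/(-17544) - 146/12706) - 22230) = √((-3565*(-1/17544) - 146*1/12706) - 22230) = √((3565/17544 - 73/6353) - 22230) = √(21367733/111457032 - 22230) = √(-2477668453627/111457032) = I*√69038393030323763766/55728516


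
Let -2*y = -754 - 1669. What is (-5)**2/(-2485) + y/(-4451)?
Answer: -1248741/4424294 ≈ -0.28225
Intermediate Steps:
y = 2423/2 (y = -(-754 - 1669)/2 = -1/2*(-2423) = 2423/2 ≈ 1211.5)
(-5)**2/(-2485) + y/(-4451) = (-5)**2/(-2485) + (2423/2)/(-4451) = 25*(-1/2485) + (2423/2)*(-1/4451) = -5/497 - 2423/8902 = -1248741/4424294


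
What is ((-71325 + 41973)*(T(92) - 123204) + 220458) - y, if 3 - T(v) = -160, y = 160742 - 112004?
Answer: 3611671152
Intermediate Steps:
y = 48738
T(v) = 163 (T(v) = 3 - 1*(-160) = 3 + 160 = 163)
((-71325 + 41973)*(T(92) - 123204) + 220458) - y = ((-71325 + 41973)*(163 - 123204) + 220458) - 1*48738 = (-29352*(-123041) + 220458) - 48738 = (3611499432 + 220458) - 48738 = 3611719890 - 48738 = 3611671152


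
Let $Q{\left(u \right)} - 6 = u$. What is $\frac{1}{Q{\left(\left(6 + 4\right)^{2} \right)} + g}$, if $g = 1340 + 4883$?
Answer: $\frac{1}{6329} \approx 0.000158$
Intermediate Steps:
$g = 6223$
$Q{\left(u \right)} = 6 + u$
$\frac{1}{Q{\left(\left(6 + 4\right)^{2} \right)} + g} = \frac{1}{\left(6 + \left(6 + 4\right)^{2}\right) + 6223} = \frac{1}{\left(6 + 10^{2}\right) + 6223} = \frac{1}{\left(6 + 100\right) + 6223} = \frac{1}{106 + 6223} = \frac{1}{6329}$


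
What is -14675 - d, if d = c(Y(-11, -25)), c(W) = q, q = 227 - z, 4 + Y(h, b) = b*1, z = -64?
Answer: -14966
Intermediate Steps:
Y(h, b) = -4 + b (Y(h, b) = -4 + b*1 = -4 + b)
q = 291 (q = 227 - 1*(-64) = 227 + 64 = 291)
c(W) = 291
d = 291
-14675 - d = -14675 - 1*291 = -14675 - 291 = -14966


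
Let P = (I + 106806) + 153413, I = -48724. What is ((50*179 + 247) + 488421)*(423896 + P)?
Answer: 316181998638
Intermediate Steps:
P = 211495 (P = (-48724 + 106806) + 153413 = 58082 + 153413 = 211495)
((50*179 + 247) + 488421)*(423896 + P) = ((50*179 + 247) + 488421)*(423896 + 211495) = ((8950 + 247) + 488421)*635391 = (9197 + 488421)*635391 = 497618*635391 = 316181998638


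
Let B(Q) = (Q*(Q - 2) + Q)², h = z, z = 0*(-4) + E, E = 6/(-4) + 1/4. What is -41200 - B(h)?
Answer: -10549225/256 ≈ -41208.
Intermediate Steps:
E = -5/4 (E = 6*(-¼) + 1*(¼) = -3/2 + ¼ = -5/4 ≈ -1.2500)
z = -5/4 (z = 0*(-4) - 5/4 = 0 - 5/4 = -5/4 ≈ -1.2500)
h = -5/4 ≈ -1.2500
B(Q) = (Q + Q*(-2 + Q))² (B(Q) = (Q*(-2 + Q) + Q)² = (Q + Q*(-2 + Q))²)
-41200 - B(h) = -41200 - (-5/4)²*(-1 - 5/4)² = -41200 - 25*(-9/4)²/16 = -41200 - 25*81/(16*16) = -41200 - 1*2025/256 = -41200 - 2025/256 = -10549225/256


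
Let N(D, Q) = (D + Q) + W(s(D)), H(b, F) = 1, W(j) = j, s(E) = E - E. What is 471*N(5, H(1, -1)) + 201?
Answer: 3027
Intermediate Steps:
s(E) = 0
N(D, Q) = D + Q (N(D, Q) = (D + Q) + 0 = D + Q)
471*N(5, H(1, -1)) + 201 = 471*(5 + 1) + 201 = 471*6 + 201 = 2826 + 201 = 3027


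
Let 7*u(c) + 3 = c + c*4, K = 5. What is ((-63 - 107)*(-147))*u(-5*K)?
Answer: -456960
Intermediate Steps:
u(c) = -3/7 + 5*c/7 (u(c) = -3/7 + (c + c*4)/7 = -3/7 + (c + 4*c)/7 = -3/7 + (5*c)/7 = -3/7 + 5*c/7)
((-63 - 107)*(-147))*u(-5*K) = ((-63 - 107)*(-147))*(-3/7 + 5*(-5*5)/7) = (-170*(-147))*(-3/7 + (5/7)*(-25)) = 24990*(-3/7 - 125/7) = 24990*(-128/7) = -456960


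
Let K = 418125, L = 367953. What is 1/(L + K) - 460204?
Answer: -361756239911/786078 ≈ -4.6020e+5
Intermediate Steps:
1/(L + K) - 460204 = 1/(367953 + 418125) - 460204 = 1/786078 - 460204 = -361756239911/786078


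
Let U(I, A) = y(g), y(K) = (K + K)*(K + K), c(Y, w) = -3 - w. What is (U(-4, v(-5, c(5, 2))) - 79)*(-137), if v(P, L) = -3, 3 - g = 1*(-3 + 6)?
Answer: 10823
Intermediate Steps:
g = 0 (g = 3 - (-3 + 6) = 3 - 3 = 0)
y(K) = 4*K**2 (y(K) = (2*K)*(2*K) = 4*K**2)
U(I, A) = 0 (U(I, A) = 4*0**2 = 4*0 = 0)
(U(-4, v(-5, c(5, 2))) - 79)*(-137) = (0 - 79)*(-137) = -79*(-137) = 10823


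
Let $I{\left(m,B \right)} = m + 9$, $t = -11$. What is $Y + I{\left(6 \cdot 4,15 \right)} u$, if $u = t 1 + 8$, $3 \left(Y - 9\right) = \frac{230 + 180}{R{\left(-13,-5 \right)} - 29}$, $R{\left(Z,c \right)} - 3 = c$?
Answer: $- \frac{8780}{93} \approx -94.409$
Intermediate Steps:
$R{\left(Z,c \right)} = 3 + c$
$I{\left(m,B \right)} = 9 + m$
$Y = \frac{427}{93}$ ($Y = 9 + \frac{\left(230 + 180\right) \frac{1}{\left(3 - 5\right) - 29}}{3} = 9 + \frac{410 \frac{1}{-2 - 29}}{3} = 9 + \frac{410 \frac{1}{-31}}{3} = 9 + \frac{410 \left(- \frac{1}{31}\right)}{3} = 9 + \frac{1}{3} \left(- \frac{410}{31}\right) = 9 - \frac{410}{93} = \frac{427}{93} \approx 4.5914$)
$u = -3$ ($u = \left(-11\right) 1 + 8 = -11 + 8 = -3$)
$Y + I{\left(6 \cdot 4,15 \right)} u = \frac{427}{93} + \left(9 + 6 \cdot 4\right) \left(-3\right) = \frac{427}{93} + \left(9 + 24\right) \left(-3\right) = \frac{427}{93} + 33 \left(-3\right) = \frac{427}{93} - 99 = - \frac{8780}{93}$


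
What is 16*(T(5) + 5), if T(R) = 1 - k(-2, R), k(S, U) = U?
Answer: 16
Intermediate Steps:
T(R) = 1 - R
16*(T(5) + 5) = 16*((1 - 1*5) + 5) = 16*((1 - 5) + 5) = 16*(-4 + 5) = 16*1 = 16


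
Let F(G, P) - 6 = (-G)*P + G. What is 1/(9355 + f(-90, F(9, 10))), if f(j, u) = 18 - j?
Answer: 1/9463 ≈ 0.00010567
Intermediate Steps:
F(G, P) = 6 + G - G*P (F(G, P) = 6 + ((-G)*P + G) = 6 + (-G*P + G) = 6 + (G - G*P) = 6 + G - G*P)
1/(9355 + f(-90, F(9, 10))) = 1/(9355 + (18 - 1*(-90))) = 1/(9355 + (18 + 90)) = 1/(9355 + 108) = 1/9463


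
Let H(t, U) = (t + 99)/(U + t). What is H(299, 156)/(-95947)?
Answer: -398/43655885 ≈ -9.1168e-6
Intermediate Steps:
H(t, U) = (99 + t)/(U + t)
H(299, 156)/(-95947) = ((99 + 299)/(156 + 299))/(-95947) = (398/455)*(-1/95947) = -398/43655885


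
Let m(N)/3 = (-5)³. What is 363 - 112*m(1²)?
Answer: 42363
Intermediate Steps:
m(N) = -375 (m(N) = 3*(-5)³ = 3*(-125) = -375)
363 - 112*m(1²) = 363 - 112*(-375) = 363 + 42000 = 42363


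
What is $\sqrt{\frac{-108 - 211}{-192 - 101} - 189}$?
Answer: $\frac{i \sqrt{16131994}}{293} \approx 13.708 i$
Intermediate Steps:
$\sqrt{\frac{-108 - 211}{-192 - 101} - 189} = \sqrt{- \frac{319}{-293} - 189} = \sqrt{\left(-319\right) \left(- \frac{1}{293}\right) - 189} = \sqrt{\frac{319}{293} - 189} = \sqrt{- \frac{55058}{293}} = \frac{i \sqrt{16131994}}{293}$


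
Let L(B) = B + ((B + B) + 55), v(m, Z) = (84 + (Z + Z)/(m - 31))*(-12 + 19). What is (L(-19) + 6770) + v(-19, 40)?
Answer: 36724/5 ≈ 7344.8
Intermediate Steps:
v(m, Z) = 588 + 14*Z/(-31 + m) (v(m, Z) = (84 + (2*Z)/(-31 + m))*7 = (84 + 2*Z/(-31 + m))*7 = 588 + 14*Z/(-31 + m))
L(B) = 55 + 3*B (L(B) = B + (2*B + 55) = B + (55 + 2*B) = 55 + 3*B)
(L(-19) + 6770) + v(-19, 40) = ((55 + 3*(-19)) + 6770) + 14*(-1302 + 40 + 42*(-19))/(-31 - 19) = ((55 - 57) + 6770) + 14*(-1302 + 40 - 798)/(-50) = (-2 + 6770) + 14*(-1/50)*(-2060) = 6768 + 2884/5 = 36724/5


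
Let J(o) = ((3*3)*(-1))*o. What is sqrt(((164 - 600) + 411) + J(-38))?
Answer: sqrt(317) ≈ 17.805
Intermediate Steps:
J(o) = -9*o (J(o) = (9*(-1))*o = -9*o)
sqrt(((164 - 600) + 411) + J(-38)) = sqrt(((164 - 600) + 411) - 9*(-38)) = sqrt((-436 + 411) + 342) = sqrt(-25 + 342) = sqrt(317)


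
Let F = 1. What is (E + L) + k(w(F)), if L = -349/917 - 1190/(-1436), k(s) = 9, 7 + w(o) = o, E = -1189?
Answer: -776624047/658406 ≈ -1179.6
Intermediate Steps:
w(o) = -7 + o
L = 295033/658406 (L = -349*1/917 - 1190*(-1/1436) = -349/917 + 595/718 = 295033/658406 ≈ 0.44810)
(E + L) + k(w(F)) = (-1189 + 295033/658406) + 9 = -782549701/658406 + 9 = -776624047/658406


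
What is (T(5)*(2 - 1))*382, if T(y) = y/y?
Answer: 382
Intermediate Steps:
T(y) = 1
(T(5)*(2 - 1))*382 = (1*(2 - 1))*382 = (1*1)*382 = 1*382 = 382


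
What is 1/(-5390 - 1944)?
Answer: -1/7334 ≈ -0.00013635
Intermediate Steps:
1/(-5390 - 1944) = 1/(-7334) = -1/7334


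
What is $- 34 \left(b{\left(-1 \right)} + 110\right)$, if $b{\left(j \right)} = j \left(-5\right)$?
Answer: $-3910$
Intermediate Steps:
$b{\left(j \right)} = - 5 j$
$- 34 \left(b{\left(-1 \right)} + 110\right) = - 34 \left(\left(-5\right) \left(-1\right) + 110\right) = - 34 \left(5 + 110\right) = \left(-34\right) 115 = -3910$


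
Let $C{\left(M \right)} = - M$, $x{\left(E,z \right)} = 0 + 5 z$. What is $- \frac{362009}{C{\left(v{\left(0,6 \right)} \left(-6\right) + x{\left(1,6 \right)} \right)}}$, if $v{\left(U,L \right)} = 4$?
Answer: $\frac{362009}{6} \approx 60335.0$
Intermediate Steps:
$x{\left(E,z \right)} = 5 z$
$- \frac{362009}{C{\left(v{\left(0,6 \right)} \left(-6\right) + x{\left(1,6 \right)} \right)}} = - \frac{362009}{\left(-1\right) \left(4 \left(-6\right) + 5 \cdot 6\right)} = - \frac{362009}{\left(-1\right) \left(-24 + 30\right)} = - \frac{362009}{\left(-1\right) 6} = - \frac{362009}{-6} = \left(-362009\right) \left(- \frac{1}{6}\right) = \frac{362009}{6}$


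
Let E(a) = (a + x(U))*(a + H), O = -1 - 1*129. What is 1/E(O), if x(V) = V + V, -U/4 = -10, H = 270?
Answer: -1/7000 ≈ -0.00014286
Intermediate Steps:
U = 40 (U = -4*(-10) = 40)
x(V) = 2*V
O = -130 (O = -1 - 129 = -130)
E(a) = (80 + a)*(270 + a) (E(a) = (a + 2*40)*(a + 270) = (a + 80)*(270 + a) = (80 + a)*(270 + a))
1/E(O) = 1/(21600 + (-130)**2 + 350*(-130)) = 1/(21600 + 16900 - 45500) = 1/(-7000) = -1/7000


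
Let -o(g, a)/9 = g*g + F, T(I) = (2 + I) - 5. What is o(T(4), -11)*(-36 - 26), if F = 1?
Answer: 1116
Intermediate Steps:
T(I) = -3 + I
o(g, a) = -9 - 9*g² (o(g, a) = -9*(g*g + 1) = -9*(g² + 1) = -9*(1 + g²) = -9 - 9*g²)
o(T(4), -11)*(-36 - 26) = (-9 - 9*(-3 + 4)²)*(-36 - 26) = (-9 - 9*1²)*(-62) = (-9 - 9*1)*(-62) = (-9 - 9)*(-62) = -18*(-62) = 1116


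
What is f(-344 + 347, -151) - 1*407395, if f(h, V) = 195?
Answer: -407200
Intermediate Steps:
f(-344 + 347, -151) - 1*407395 = 195 - 1*407395 = 195 - 407395 = -407200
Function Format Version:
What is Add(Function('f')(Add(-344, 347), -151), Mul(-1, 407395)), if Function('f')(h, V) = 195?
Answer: -407200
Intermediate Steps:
Add(Function('f')(Add(-344, 347), -151), Mul(-1, 407395)) = Add(195, Mul(-1, 407395)) = Add(195, -407395) = -407200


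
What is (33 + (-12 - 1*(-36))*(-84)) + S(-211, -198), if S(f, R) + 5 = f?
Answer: -2199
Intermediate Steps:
S(f, R) = -5 + f
(33 + (-12 - 1*(-36))*(-84)) + S(-211, -198) = (33 + (-12 - 1*(-36))*(-84)) + (-5 - 211) = (33 + (-12 + 36)*(-84)) - 216 = (33 + 24*(-84)) - 216 = (33 - 2016) - 216 = -1983 - 216 = -2199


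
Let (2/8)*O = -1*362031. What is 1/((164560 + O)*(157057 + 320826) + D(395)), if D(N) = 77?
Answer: -1/613393414935 ≈ -1.6303e-12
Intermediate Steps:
O = -1448124 (O = 4*(-1*362031) = 4*(-362031) = -1448124)
1/((164560 + O)*(157057 + 320826) + D(395)) = 1/((164560 - 1448124)*(157057 + 320826) + 77) = 1/(-1283564*477883 + 77) = 1/(-613393415012 + 77) = 1/(-613393414935) = -1/613393414935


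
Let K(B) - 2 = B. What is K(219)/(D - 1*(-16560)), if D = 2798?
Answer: 221/19358 ≈ 0.011416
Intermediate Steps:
K(B) = 2 + B
K(219)/(D - 1*(-16560)) = (2 + 219)/(2798 - 1*(-16560)) = 221/(2798 + 16560) = 221/19358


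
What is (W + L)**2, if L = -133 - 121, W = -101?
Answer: 126025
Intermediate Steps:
L = -254
(W + L)**2 = (-101 - 254)**2 = (-355)**2 = 126025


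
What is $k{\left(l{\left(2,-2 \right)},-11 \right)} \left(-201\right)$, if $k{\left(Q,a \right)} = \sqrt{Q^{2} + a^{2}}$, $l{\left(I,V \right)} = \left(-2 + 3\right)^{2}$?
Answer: $- 201 \sqrt{122} \approx -2220.1$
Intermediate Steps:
$l{\left(I,V \right)} = 1$ ($l{\left(I,V \right)} = 1^{2} = 1$)
$k{\left(l{\left(2,-2 \right)},-11 \right)} \left(-201\right) = \sqrt{1^{2} + \left(-11\right)^{2}} \left(-201\right) = \sqrt{1 + 121} \left(-201\right) = \sqrt{122} \left(-201\right) = - 201 \sqrt{122}$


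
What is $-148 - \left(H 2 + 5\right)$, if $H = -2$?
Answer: $-149$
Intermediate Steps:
$-148 - \left(H 2 + 5\right) = -148 - \left(\left(-2\right) 2 + 5\right) = -148 - \left(-4 + 5\right) = -148 - 1 = -149$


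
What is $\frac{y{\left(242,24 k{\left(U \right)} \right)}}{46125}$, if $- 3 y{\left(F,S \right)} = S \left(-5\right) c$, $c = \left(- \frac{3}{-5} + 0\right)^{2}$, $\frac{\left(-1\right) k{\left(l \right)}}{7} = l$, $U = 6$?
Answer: $- \frac{336}{25625} \approx -0.013112$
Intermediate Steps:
$k{\left(l \right)} = - 7 l$
$c = \frac{9}{25}$ ($c = \left(\left(-3\right) \left(- \frac{1}{5}\right) + 0\right)^{2} = \left(\frac{3}{5} + 0\right)^{2} = \left(\frac{3}{5}\right)^{2} = \frac{9}{25} \approx 0.36$)
$y{\left(F,S \right)} = \frac{3 S}{5}$ ($y{\left(F,S \right)} = - \frac{S \left(-5\right) \frac{9}{25}}{3} = - \frac{- 5 S \frac{9}{25}}{3} = - \frac{\left(- \frac{9}{5}\right) S}{3} = \frac{3 S}{5}$)
$\frac{y{\left(242,24 k{\left(U \right)} \right)}}{46125} = \frac{\frac{3}{5} \cdot 24 \left(\left(-7\right) 6\right)}{46125} = \frac{3 \cdot 24 \left(-42\right)}{5} \cdot \frac{1}{46125} = \frac{3}{5} \left(-1008\right) \frac{1}{46125} = \left(- \frac{3024}{5}\right) \frac{1}{46125} = - \frac{336}{25625}$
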